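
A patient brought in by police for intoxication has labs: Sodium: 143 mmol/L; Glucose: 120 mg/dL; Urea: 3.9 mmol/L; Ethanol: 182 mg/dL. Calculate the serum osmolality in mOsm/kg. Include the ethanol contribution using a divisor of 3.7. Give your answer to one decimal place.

345.8 mOsm/kg

Calculated osmolality = 2·Na + glucose/18 + urea + ethanol/3.7
= 2·143 + 120/18 + 3.9 + 182/3.7
= 286 + 6.67 + 3.90 + 49.19
= 345.76 mOsm/kg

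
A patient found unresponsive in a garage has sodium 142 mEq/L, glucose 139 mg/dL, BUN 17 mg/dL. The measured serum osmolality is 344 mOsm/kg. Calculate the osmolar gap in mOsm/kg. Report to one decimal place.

Calculated osmolality = 2·Na + glucose/18 + BUN/2.8
= 2·142 + 139/18 + 17/2.8
= 284 + 7.72 + 6.07
= 297.79 mOsm/kg ≈ 297.8 mOsm/kg
Osmolar gap = measured − calculated = 344 − 297.8 = 46.2 mOsm/kg

46.2 mOsm/kg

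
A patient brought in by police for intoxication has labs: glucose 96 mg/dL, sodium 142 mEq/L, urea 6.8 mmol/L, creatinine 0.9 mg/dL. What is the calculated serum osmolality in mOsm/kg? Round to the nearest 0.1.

Calculated osmolality = 2·Na + glucose/18 + urea
= 2·142 + 96/18 + 6.8
= 284 + 5.33 + 6.80
= 296.13 mOsm/kg

296.1 mOsm/kg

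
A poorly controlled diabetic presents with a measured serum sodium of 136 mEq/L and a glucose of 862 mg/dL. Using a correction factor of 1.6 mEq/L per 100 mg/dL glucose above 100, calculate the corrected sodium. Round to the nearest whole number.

Corrected Na = measured Na + 1.6 · (glucose − 100)/100
= 136 + 1.6 · (862 − 100)/100
= 136 + 12.2
= 148.2 mEq/L

148 mEq/L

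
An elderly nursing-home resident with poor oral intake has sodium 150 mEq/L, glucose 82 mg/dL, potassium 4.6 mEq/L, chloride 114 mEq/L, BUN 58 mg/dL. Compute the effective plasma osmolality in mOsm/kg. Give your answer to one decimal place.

304.6 mOsm/kg

Effective osmolality excludes urea (freely permeant across cell membranes):
2·Na + glucose/18
= 2·150 + 82/18
= 300 + 4.56
= 304.56 mOsm/kg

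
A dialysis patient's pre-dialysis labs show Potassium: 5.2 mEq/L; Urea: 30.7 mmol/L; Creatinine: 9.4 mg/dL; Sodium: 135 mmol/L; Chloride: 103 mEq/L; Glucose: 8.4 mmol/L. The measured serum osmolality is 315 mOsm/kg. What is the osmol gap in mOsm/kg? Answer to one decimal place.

Calculated osmolality = 2·Na + glucose + urea
= 2·135 + 8.4 + 30.7
= 270 + 8.40 + 30.70
= 309.1 mOsm/kg ≈ 309.1 mOsm/kg
Osmolar gap = measured − calculated = 315 − 309.1 = 5.9 mOsm/kg

5.9 mOsm/kg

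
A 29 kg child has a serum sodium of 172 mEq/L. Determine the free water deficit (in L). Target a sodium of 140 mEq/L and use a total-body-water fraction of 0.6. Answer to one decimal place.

TBW = 0.6 · 29 = 17.4 L
Free water deficit = TBW · (Na/140 − 1)
= 17.4 · (172/140 − 1)
= 17.4 · 0.2286
= 3.98 L

4.0 L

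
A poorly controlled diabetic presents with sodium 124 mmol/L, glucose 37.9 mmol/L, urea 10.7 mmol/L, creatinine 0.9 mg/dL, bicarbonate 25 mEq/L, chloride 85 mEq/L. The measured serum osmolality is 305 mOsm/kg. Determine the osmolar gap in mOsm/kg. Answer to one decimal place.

Calculated osmolality = 2·Na + glucose + urea
= 2·124 + 37.9 + 10.7
= 248 + 37.90 + 10.70
= 296.6 mOsm/kg ≈ 296.6 mOsm/kg
Osmolar gap = measured − calculated = 305 − 296.6 = 8.4 mOsm/kg

8.4 mOsm/kg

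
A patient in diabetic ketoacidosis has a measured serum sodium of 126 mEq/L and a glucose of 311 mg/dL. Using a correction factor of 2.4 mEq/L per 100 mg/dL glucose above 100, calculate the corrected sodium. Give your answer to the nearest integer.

Corrected Na = measured Na + 2.4 · (glucose − 100)/100
= 126 + 2.4 · (311 − 100)/100
= 126 + 5.1
= 131.1 mEq/L

131 mEq/L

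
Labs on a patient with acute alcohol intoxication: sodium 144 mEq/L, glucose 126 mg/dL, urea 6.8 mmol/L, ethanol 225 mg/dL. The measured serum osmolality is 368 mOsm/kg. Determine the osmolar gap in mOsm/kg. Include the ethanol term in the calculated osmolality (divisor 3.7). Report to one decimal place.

Calculated osmolality = 2·Na + glucose/18 + urea + ethanol/3.7
= 2·144 + 126/18 + 6.8 + 225/3.7
= 288 + 7 + 6.80 + 60.81
= 362.61 mOsm/kg ≈ 362.6 mOsm/kg
Osmolar gap = measured − calculated = 368 − 362.6 = 5.4 mOsm/kg

5.4 mOsm/kg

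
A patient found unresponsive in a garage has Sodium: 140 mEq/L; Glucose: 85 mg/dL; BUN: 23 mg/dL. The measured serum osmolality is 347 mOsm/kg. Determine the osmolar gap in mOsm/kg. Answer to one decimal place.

Calculated osmolality = 2·Na + glucose/18 + BUN/2.8
= 2·140 + 85/18 + 23/2.8
= 280 + 4.72 + 8.21
= 292.93 mOsm/kg ≈ 292.9 mOsm/kg
Osmolar gap = measured − calculated = 347 − 292.9 = 54.1 mOsm/kg

54.1 mOsm/kg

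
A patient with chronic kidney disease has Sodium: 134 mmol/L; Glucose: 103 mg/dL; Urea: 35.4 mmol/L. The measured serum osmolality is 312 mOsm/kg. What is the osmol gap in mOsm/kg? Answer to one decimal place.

Calculated osmolality = 2·Na + glucose/18 + urea
= 2·134 + 103/18 + 35.4
= 268 + 5.72 + 35.40
= 309.12 mOsm/kg ≈ 309.1 mOsm/kg
Osmolar gap = measured − calculated = 312 − 309.1 = 2.9 mOsm/kg

2.9 mOsm/kg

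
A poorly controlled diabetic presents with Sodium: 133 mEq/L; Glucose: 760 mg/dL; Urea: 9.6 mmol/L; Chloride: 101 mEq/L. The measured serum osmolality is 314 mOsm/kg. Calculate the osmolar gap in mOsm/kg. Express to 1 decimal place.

-3.8 mOsm/kg

Calculated osmolality = 2·Na + glucose/18 + urea
= 2·133 + 760/18 + 9.6
= 266 + 42.22 + 9.60
= 317.82 mOsm/kg ≈ 317.8 mOsm/kg
Osmolar gap = measured − calculated = 314 − 317.8 = -3.8 mOsm/kg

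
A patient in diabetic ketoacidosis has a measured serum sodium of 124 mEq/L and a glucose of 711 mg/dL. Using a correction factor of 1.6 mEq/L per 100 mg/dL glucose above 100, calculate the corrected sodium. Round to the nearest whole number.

Corrected Na = measured Na + 1.6 · (glucose − 100)/100
= 124 + 1.6 · (711 − 100)/100
= 124 + 9.8
= 133.8 mEq/L

134 mEq/L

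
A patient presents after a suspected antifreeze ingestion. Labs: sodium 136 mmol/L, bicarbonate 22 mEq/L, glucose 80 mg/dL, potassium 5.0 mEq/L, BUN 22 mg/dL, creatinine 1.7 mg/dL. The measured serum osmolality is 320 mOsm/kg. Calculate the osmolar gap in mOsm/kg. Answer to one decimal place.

35.7 mOsm/kg

Calculated osmolality = 2·Na + glucose/18 + BUN/2.8
= 2·136 + 80/18 + 22/2.8
= 272 + 4.44 + 7.86
= 284.3 mOsm/kg ≈ 284.3 mOsm/kg
Osmolar gap = measured − calculated = 320 − 284.3 = 35.7 mOsm/kg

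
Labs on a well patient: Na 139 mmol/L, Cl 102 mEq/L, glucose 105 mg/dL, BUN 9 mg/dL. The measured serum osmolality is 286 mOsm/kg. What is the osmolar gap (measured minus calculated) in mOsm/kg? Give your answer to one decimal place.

Calculated osmolality = 2·Na + glucose/18 + BUN/2.8
= 2·139 + 105/18 + 9/2.8
= 278 + 5.83 + 3.21
= 287.04 mOsm/kg ≈ 287.0 mOsm/kg
Osmolar gap = measured − calculated = 286 − 287.0 = -1.0 mOsm/kg

-1.0 mOsm/kg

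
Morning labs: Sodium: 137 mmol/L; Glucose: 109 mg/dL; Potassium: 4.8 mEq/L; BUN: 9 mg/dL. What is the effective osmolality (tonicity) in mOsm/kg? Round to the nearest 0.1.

Effective osmolality excludes urea (freely permeant across cell membranes):
2·Na + glucose/18
= 2·137 + 109/18
= 274 + 6.06
= 280.06 mOsm/kg

280.1 mOsm/kg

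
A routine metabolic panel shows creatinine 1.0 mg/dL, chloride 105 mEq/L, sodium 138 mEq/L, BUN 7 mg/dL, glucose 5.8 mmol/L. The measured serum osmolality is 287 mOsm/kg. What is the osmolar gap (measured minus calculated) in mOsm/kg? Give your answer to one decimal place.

2.7 mOsm/kg

Calculated osmolality = 2·Na + glucose + BUN/2.8
= 2·138 + 5.8 + 7/2.8
= 276 + 5.80 + 2.50
= 284.3 mOsm/kg ≈ 284.3 mOsm/kg
Osmolar gap = measured − calculated = 287 − 284.3 = 2.7 mOsm/kg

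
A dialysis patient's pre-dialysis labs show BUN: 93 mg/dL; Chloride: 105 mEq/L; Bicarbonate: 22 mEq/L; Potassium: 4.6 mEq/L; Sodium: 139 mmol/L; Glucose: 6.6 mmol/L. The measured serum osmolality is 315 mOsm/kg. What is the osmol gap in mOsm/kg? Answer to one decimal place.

Calculated osmolality = 2·Na + glucose + BUN/2.8
= 2·139 + 6.6 + 93/2.8
= 278 + 6.60 + 33.21
= 317.81 mOsm/kg ≈ 317.8 mOsm/kg
Osmolar gap = measured − calculated = 315 − 317.8 = -2.8 mOsm/kg

-2.8 mOsm/kg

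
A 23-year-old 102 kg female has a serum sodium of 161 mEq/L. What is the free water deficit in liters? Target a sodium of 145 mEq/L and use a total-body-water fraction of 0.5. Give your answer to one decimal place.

5.6 L

TBW = 0.5 · 102 = 51 L
Free water deficit = TBW · (Na/145 − 1)
= 51 · (161/145 − 1)
= 51 · 0.1103
= 5.63 L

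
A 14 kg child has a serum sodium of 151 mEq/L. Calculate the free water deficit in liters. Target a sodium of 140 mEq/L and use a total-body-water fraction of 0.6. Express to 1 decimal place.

0.7 L

TBW = 0.6 · 14 = 8.4 L
Free water deficit = TBW · (Na/140 − 1)
= 8.4 · (151/140 − 1)
= 8.4 · 0.0786
= 0.66 L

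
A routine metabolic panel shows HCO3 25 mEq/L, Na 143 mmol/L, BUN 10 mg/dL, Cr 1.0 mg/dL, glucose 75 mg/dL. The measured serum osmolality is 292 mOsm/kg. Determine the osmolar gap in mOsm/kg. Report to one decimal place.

-1.7 mOsm/kg

Calculated osmolality = 2·Na + glucose/18 + BUN/2.8
= 2·143 + 75/18 + 10/2.8
= 286 + 4.17 + 3.57
= 293.74 mOsm/kg ≈ 293.7 mOsm/kg
Osmolar gap = measured − calculated = 292 − 293.7 = -1.7 mOsm/kg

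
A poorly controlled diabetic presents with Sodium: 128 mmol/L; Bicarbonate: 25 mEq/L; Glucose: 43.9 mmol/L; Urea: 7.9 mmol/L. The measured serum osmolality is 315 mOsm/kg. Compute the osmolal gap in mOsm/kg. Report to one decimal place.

7.2 mOsm/kg

Calculated osmolality = 2·Na + glucose + urea
= 2·128 + 43.9 + 7.9
= 256 + 43.90 + 7.90
= 307.8 mOsm/kg ≈ 307.8 mOsm/kg
Osmolar gap = measured − calculated = 315 − 307.8 = 7.2 mOsm/kg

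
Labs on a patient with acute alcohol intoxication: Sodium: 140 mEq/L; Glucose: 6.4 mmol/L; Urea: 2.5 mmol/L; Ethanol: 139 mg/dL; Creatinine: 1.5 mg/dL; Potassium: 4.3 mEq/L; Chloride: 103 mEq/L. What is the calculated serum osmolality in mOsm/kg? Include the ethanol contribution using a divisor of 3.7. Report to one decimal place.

Calculated osmolality = 2·Na + glucose + urea + ethanol/3.7
= 2·140 + 6.4 + 2.5 + 139/3.7
= 280 + 6.40 + 2.50 + 37.57
= 326.47 mOsm/kg

326.5 mOsm/kg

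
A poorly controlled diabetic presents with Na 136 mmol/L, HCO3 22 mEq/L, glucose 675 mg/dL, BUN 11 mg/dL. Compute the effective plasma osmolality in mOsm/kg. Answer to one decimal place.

Effective osmolality excludes urea (freely permeant across cell membranes):
2·Na + glucose/18
= 2·136 + 675/18
= 272 + 37.5
= 309.5 mOsm/kg

309.5 mOsm/kg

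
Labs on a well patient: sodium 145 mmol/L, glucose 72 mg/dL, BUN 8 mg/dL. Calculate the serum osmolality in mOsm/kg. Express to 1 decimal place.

296.9 mOsm/kg

Calculated osmolality = 2·Na + glucose/18 + BUN/2.8
= 2·145 + 72/18 + 8/2.8
= 290 + 4 + 2.86
= 296.86 mOsm/kg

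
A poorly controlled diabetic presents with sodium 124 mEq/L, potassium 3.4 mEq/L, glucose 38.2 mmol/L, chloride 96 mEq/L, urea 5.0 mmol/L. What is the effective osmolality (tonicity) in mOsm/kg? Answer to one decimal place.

286.2 mOsm/kg

Effective osmolality excludes urea (freely permeant across cell membranes):
2·Na + glucose
= 2·124 + 38.2
= 248 + 38.2
= 286.2 mOsm/kg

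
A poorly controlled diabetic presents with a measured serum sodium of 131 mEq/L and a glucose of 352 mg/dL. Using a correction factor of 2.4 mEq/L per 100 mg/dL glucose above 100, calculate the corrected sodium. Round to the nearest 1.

137 mEq/L

Corrected Na = measured Na + 2.4 · (glucose − 100)/100
= 131 + 2.4 · (352 − 100)/100
= 131 + 6
= 137 mEq/L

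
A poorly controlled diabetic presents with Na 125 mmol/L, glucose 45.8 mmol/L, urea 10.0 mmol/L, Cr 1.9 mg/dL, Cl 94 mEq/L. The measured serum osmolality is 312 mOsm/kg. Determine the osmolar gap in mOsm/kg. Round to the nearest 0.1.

Calculated osmolality = 2·Na + glucose + urea
= 2·125 + 45.8 + 10
= 250 + 45.80 + 10
= 305.8 mOsm/kg ≈ 305.8 mOsm/kg
Osmolar gap = measured − calculated = 312 − 305.8 = 6.2 mOsm/kg

6.2 mOsm/kg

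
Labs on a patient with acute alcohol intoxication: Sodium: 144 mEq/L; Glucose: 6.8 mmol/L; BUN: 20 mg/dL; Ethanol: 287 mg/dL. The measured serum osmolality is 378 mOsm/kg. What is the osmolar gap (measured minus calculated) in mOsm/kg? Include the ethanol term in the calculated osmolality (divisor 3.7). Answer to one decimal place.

-1.5 mOsm/kg

Calculated osmolality = 2·Na + glucose + BUN/2.8 + ethanol/3.7
= 2·144 + 6.8 + 20/2.8 + 287/3.7
= 288 + 6.80 + 7.14 + 77.57
= 379.51 mOsm/kg ≈ 379.5 mOsm/kg
Osmolar gap = measured − calculated = 378 − 379.5 = -1.5 mOsm/kg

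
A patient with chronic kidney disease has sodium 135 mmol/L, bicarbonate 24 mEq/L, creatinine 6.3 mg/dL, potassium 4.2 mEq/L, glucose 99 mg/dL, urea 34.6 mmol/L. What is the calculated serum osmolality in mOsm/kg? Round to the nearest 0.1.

310.1 mOsm/kg

Calculated osmolality = 2·Na + glucose/18 + urea
= 2·135 + 99/18 + 34.6
= 270 + 5.50 + 34.60
= 310.1 mOsm/kg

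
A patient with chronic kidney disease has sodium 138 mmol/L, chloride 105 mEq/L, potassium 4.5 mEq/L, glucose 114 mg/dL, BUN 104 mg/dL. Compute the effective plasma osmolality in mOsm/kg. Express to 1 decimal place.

282.3 mOsm/kg

Effective osmolality excludes urea (freely permeant across cell membranes):
2·Na + glucose/18
= 2·138 + 114/18
= 276 + 6.33
= 282.33 mOsm/kg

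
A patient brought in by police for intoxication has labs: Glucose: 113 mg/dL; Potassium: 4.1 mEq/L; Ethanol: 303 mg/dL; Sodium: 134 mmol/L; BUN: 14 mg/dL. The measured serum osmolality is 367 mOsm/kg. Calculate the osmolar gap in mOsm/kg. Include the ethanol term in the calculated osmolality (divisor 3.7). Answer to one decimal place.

Calculated osmolality = 2·Na + glucose/18 + BUN/2.8 + ethanol/3.7
= 2·134 + 113/18 + 14/2.8 + 303/3.7
= 268 + 6.28 + 5 + 81.89
= 361.17 mOsm/kg ≈ 361.2 mOsm/kg
Osmolar gap = measured − calculated = 367 − 361.2 = 5.8 mOsm/kg

5.8 mOsm/kg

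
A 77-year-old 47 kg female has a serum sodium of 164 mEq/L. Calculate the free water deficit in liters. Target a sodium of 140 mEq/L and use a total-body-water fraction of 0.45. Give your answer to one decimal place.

TBW = 0.45 · 47 = 21.15 L
Free water deficit = TBW · (Na/140 − 1)
= 21.15 · (164/140 − 1)
= 21.15 · 0.1714
= 3.63 L

3.6 L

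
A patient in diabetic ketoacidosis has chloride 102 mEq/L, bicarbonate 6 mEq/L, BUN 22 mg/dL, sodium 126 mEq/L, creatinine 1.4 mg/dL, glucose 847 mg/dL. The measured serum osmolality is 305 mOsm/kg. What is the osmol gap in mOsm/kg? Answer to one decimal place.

-1.9 mOsm/kg

Calculated osmolality = 2·Na + glucose/18 + BUN/2.8
= 2·126 + 847/18 + 22/2.8
= 252 + 47.06 + 7.86
= 306.92 mOsm/kg ≈ 306.9 mOsm/kg
Osmolar gap = measured − calculated = 305 − 306.9 = -1.9 mOsm/kg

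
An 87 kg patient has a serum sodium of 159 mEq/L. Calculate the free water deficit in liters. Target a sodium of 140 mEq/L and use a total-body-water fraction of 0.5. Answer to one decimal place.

5.9 L

TBW = 0.5 · 87 = 43.5 L
Free water deficit = TBW · (Na/140 − 1)
= 43.5 · (159/140 − 1)
= 43.5 · 0.1357
= 5.9 L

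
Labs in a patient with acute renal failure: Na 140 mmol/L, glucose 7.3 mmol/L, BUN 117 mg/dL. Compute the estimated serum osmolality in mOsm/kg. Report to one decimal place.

329.1 mOsm/kg

Calculated osmolality = 2·Na + glucose + BUN/2.8
= 2·140 + 7.3 + 117/2.8
= 280 + 7.30 + 41.79
= 329.09 mOsm/kg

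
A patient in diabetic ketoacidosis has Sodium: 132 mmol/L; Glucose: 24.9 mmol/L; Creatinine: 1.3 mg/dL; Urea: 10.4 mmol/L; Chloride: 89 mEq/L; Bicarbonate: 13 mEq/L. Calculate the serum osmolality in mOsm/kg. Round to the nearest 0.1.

Calculated osmolality = 2·Na + glucose + urea
= 2·132 + 24.9 + 10.4
= 264 + 24.90 + 10.40
= 299.3 mOsm/kg

299.3 mOsm/kg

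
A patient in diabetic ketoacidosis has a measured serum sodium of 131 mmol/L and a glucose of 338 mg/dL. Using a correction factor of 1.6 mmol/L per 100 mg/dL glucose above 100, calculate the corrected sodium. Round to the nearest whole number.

Corrected Na = measured Na + 1.6 · (glucose − 100)/100
= 131 + 1.6 · (338 − 100)/100
= 131 + 3.8
= 134.8 mmol/L

135 mmol/L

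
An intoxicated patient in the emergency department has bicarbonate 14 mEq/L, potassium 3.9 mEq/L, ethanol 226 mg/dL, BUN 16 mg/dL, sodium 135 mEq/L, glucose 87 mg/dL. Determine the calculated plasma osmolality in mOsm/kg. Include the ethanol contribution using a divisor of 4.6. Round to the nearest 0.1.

329.7 mOsm/kg

Calculated osmolality = 2·Na + glucose/18 + BUN/2.8 + ethanol/4.6
= 2·135 + 87/18 + 16/2.8 + 226/4.6
= 270 + 4.83 + 5.71 + 49.13
= 329.67 mOsm/kg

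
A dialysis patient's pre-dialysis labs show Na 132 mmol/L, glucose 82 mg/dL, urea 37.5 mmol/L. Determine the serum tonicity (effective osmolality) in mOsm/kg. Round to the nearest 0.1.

268.6 mOsm/kg

Effective osmolality excludes urea (freely permeant across cell membranes):
2·Na + glucose/18
= 2·132 + 82/18
= 264 + 4.56
= 268.56 mOsm/kg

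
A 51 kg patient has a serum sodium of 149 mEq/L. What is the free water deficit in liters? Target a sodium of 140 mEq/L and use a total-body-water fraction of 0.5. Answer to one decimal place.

TBW = 0.5 · 51 = 25.5 L
Free water deficit = TBW · (Na/140 − 1)
= 25.5 · (149/140 − 1)
= 25.5 · 0.0643
= 1.64 L

1.6 L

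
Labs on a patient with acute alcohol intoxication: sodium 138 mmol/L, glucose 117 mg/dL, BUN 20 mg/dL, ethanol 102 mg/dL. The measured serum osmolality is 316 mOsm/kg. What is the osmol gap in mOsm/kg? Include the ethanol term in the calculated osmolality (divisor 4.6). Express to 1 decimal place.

Calculated osmolality = 2·Na + glucose/18 + BUN/2.8 + ethanol/4.6
= 2·138 + 117/18 + 20/2.8 + 102/4.6
= 276 + 6.50 + 7.14 + 22.17
= 311.81 mOsm/kg ≈ 311.8 mOsm/kg
Osmolar gap = measured − calculated = 316 − 311.8 = 4.2 mOsm/kg

4.2 mOsm/kg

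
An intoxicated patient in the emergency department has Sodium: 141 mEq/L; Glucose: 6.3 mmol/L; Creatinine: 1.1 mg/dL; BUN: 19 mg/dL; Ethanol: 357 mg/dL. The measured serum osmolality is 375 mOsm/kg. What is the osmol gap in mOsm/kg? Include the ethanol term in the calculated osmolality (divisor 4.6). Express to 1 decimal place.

2.3 mOsm/kg

Calculated osmolality = 2·Na + glucose + BUN/2.8 + ethanol/4.6
= 2·141 + 6.3 + 19/2.8 + 357/4.6
= 282 + 6.30 + 6.79 + 77.61
= 372.7 mOsm/kg ≈ 372.7 mOsm/kg
Osmolar gap = measured − calculated = 375 − 372.7 = 2.3 mOsm/kg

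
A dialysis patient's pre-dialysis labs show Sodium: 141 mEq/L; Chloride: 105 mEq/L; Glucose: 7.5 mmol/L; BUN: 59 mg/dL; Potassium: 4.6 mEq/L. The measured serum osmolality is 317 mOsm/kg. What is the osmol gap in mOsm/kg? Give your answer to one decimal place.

6.4 mOsm/kg

Calculated osmolality = 2·Na + glucose + BUN/2.8
= 2·141 + 7.5 + 59/2.8
= 282 + 7.50 + 21.07
= 310.57 mOsm/kg ≈ 310.6 mOsm/kg
Osmolar gap = measured − calculated = 317 − 310.6 = 6.4 mOsm/kg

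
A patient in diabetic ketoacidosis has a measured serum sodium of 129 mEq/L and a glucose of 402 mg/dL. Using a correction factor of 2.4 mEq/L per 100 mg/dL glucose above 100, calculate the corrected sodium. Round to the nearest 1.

136 mEq/L

Corrected Na = measured Na + 2.4 · (glucose − 100)/100
= 129 + 2.4 · (402 − 100)/100
= 129 + 7.2
= 136.2 mEq/L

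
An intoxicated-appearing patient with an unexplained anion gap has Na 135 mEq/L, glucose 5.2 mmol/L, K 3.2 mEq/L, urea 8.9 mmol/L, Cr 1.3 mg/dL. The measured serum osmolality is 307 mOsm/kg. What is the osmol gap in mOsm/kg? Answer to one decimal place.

Calculated osmolality = 2·Na + glucose + urea
= 2·135 + 5.2 + 8.9
= 270 + 5.20 + 8.90
= 284.1 mOsm/kg ≈ 284.1 mOsm/kg
Osmolar gap = measured − calculated = 307 − 284.1 = 22.9 mOsm/kg

22.9 mOsm/kg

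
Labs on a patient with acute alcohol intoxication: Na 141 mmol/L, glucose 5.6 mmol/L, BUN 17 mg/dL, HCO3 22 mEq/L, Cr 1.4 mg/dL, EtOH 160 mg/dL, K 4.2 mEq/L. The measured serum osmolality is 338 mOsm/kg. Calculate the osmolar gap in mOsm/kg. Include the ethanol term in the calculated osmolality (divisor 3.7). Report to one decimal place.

1.1 mOsm/kg

Calculated osmolality = 2·Na + glucose + BUN/2.8 + ethanol/3.7
= 2·141 + 5.6 + 17/2.8 + 160/3.7
= 282 + 5.60 + 6.07 + 43.24
= 336.91 mOsm/kg ≈ 336.9 mOsm/kg
Osmolar gap = measured − calculated = 338 − 336.9 = 1.1 mOsm/kg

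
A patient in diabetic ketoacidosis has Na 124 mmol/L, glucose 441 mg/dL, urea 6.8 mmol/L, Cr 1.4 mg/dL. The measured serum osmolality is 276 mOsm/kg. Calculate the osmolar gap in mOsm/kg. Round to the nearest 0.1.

Calculated osmolality = 2·Na + glucose/18 + urea
= 2·124 + 441/18 + 6.8
= 248 + 24.50 + 6.80
= 279.3 mOsm/kg ≈ 279.3 mOsm/kg
Osmolar gap = measured − calculated = 276 − 279.3 = -3.3 mOsm/kg

-3.3 mOsm/kg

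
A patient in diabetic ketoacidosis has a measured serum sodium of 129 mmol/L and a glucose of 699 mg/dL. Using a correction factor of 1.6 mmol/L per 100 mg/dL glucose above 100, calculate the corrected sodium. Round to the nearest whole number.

Corrected Na = measured Na + 1.6 · (glucose − 100)/100
= 129 + 1.6 · (699 − 100)/100
= 129 + 9.6
= 138.6 mmol/L

139 mmol/L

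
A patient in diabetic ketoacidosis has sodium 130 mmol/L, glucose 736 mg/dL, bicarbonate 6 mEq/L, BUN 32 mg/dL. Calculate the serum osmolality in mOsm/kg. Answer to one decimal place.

312.3 mOsm/kg

Calculated osmolality = 2·Na + glucose/18 + BUN/2.8
= 2·130 + 736/18 + 32/2.8
= 260 + 40.89 + 11.43
= 312.32 mOsm/kg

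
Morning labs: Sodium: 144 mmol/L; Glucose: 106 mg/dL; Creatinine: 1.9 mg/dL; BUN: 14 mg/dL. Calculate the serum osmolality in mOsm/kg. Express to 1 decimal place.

Calculated osmolality = 2·Na + glucose/18 + BUN/2.8
= 2·144 + 106/18 + 14/2.8
= 288 + 5.89 + 5
= 298.89 mOsm/kg

298.9 mOsm/kg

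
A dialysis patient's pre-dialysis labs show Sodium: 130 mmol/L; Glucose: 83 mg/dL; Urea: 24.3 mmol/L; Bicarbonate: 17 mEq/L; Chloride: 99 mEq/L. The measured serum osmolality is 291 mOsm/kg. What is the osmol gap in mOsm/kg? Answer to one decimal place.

Calculated osmolality = 2·Na + glucose/18 + urea
= 2·130 + 83/18 + 24.3
= 260 + 4.61 + 24.30
= 288.91 mOsm/kg ≈ 288.9 mOsm/kg
Osmolar gap = measured − calculated = 291 − 288.9 = 2.1 mOsm/kg

2.1 mOsm/kg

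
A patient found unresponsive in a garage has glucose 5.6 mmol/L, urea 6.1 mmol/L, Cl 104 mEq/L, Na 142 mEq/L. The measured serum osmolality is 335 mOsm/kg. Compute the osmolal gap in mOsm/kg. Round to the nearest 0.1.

Calculated osmolality = 2·Na + glucose + urea
= 2·142 + 5.6 + 6.1
= 284 + 5.60 + 6.10
= 295.7 mOsm/kg ≈ 295.7 mOsm/kg
Osmolar gap = measured − calculated = 335 − 295.7 = 39.3 mOsm/kg

39.3 mOsm/kg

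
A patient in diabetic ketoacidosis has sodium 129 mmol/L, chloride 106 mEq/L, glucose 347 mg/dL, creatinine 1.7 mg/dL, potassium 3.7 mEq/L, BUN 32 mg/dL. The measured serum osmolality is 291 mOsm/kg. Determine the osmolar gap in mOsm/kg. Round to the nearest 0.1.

Calculated osmolality = 2·Na + glucose/18 + BUN/2.8
= 2·129 + 347/18 + 32/2.8
= 258 + 19.28 + 11.43
= 288.71 mOsm/kg ≈ 288.7 mOsm/kg
Osmolar gap = measured − calculated = 291 − 288.7 = 2.3 mOsm/kg

2.3 mOsm/kg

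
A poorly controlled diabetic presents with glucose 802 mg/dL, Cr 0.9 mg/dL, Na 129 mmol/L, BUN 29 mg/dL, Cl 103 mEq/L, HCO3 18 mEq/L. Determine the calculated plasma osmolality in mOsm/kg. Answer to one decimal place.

Calculated osmolality = 2·Na + glucose/18 + BUN/2.8
= 2·129 + 802/18 + 29/2.8
= 258 + 44.56 + 10.36
= 312.92 mOsm/kg

312.9 mOsm/kg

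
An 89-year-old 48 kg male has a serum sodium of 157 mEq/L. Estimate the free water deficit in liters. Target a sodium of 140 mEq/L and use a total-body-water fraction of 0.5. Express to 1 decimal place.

2.9 L

TBW = 0.5 · 48 = 24 L
Free water deficit = TBW · (Na/140 − 1)
= 24 · (157/140 − 1)
= 24 · 0.1214
= 2.91 L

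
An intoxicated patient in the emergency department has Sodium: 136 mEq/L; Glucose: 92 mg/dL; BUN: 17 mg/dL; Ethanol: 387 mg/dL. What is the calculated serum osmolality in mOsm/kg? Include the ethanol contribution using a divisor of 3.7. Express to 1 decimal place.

Calculated osmolality = 2·Na + glucose/18 + BUN/2.8 + ethanol/3.7
= 2·136 + 92/18 + 17/2.8 + 387/3.7
= 272 + 5.11 + 6.07 + 104.59
= 387.77 mOsm/kg

387.8 mOsm/kg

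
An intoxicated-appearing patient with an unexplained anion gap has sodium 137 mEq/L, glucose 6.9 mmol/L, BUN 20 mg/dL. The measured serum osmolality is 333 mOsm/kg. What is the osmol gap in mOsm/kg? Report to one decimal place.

45.0 mOsm/kg

Calculated osmolality = 2·Na + glucose + BUN/2.8
= 2·137 + 6.9 + 20/2.8
= 274 + 6.90 + 7.14
= 288.04 mOsm/kg ≈ 288.0 mOsm/kg
Osmolar gap = measured − calculated = 333 − 288.0 = 45.0 mOsm/kg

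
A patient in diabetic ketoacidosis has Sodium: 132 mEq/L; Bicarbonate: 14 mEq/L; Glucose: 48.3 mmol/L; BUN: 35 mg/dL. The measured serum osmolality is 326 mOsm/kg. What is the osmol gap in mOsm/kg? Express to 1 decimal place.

Calculated osmolality = 2·Na + glucose + BUN/2.8
= 2·132 + 48.3 + 35/2.8
= 264 + 48.30 + 12.50
= 324.8 mOsm/kg ≈ 324.8 mOsm/kg
Osmolar gap = measured − calculated = 326 − 324.8 = 1.2 mOsm/kg

1.2 mOsm/kg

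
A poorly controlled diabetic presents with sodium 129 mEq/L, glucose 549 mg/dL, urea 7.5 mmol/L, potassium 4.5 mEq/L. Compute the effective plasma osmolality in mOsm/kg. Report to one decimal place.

Effective osmolality excludes urea (freely permeant across cell membranes):
2·Na + glucose/18
= 2·129 + 549/18
= 258 + 30.5
= 288.5 mOsm/kg

288.5 mOsm/kg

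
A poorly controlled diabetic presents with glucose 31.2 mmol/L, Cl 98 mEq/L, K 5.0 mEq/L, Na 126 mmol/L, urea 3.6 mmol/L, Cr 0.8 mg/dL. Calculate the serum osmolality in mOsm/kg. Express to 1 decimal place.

Calculated osmolality = 2·Na + glucose + urea
= 2·126 + 31.2 + 3.6
= 252 + 31.20 + 3.60
= 286.8 mOsm/kg

286.8 mOsm/kg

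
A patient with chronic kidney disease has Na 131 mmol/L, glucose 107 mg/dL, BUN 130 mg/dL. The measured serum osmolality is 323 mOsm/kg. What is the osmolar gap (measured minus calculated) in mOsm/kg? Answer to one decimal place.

8.6 mOsm/kg

Calculated osmolality = 2·Na + glucose/18 + BUN/2.8
= 2·131 + 107/18 + 130/2.8
= 262 + 5.94 + 46.43
= 314.37 mOsm/kg ≈ 314.4 mOsm/kg
Osmolar gap = measured − calculated = 323 − 314.4 = 8.6 mOsm/kg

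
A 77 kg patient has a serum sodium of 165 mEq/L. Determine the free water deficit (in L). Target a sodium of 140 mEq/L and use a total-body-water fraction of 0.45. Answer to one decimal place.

TBW = 0.45 · 77 = 34.65 L
Free water deficit = TBW · (Na/140 − 1)
= 34.65 · (165/140 − 1)
= 34.65 · 0.1786
= 6.19 L

6.2 L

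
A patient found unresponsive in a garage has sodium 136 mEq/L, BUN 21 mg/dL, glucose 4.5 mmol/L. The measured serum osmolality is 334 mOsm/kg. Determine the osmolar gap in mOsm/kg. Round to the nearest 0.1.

Calculated osmolality = 2·Na + glucose + BUN/2.8
= 2·136 + 4.5 + 21/2.8
= 272 + 4.50 + 7.50
= 284 mOsm/kg ≈ 284.0 mOsm/kg
Osmolar gap = measured − calculated = 334 − 284.0 = 50.0 mOsm/kg

50.0 mOsm/kg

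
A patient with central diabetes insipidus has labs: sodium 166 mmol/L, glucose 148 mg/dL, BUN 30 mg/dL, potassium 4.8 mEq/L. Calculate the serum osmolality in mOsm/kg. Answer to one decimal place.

Calculated osmolality = 2·Na + glucose/18 + BUN/2.8
= 2·166 + 148/18 + 30/2.8
= 332 + 8.22 + 10.71
= 350.93 mOsm/kg

350.9 mOsm/kg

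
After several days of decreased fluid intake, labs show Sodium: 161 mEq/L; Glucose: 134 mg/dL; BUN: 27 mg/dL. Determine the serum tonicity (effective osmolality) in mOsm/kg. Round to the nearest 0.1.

329.4 mOsm/kg

Effective osmolality excludes urea (freely permeant across cell membranes):
2·Na + glucose/18
= 2·161 + 134/18
= 322 + 7.44
= 329.44 mOsm/kg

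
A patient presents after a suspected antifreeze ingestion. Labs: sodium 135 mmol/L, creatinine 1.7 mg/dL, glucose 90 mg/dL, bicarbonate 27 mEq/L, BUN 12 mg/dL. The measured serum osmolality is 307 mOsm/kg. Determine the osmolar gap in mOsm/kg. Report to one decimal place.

27.7 mOsm/kg

Calculated osmolality = 2·Na + glucose/18 + BUN/2.8
= 2·135 + 90/18 + 12/2.8
= 270 + 5 + 4.29
= 279.29 mOsm/kg ≈ 279.3 mOsm/kg
Osmolar gap = measured − calculated = 307 − 279.3 = 27.7 mOsm/kg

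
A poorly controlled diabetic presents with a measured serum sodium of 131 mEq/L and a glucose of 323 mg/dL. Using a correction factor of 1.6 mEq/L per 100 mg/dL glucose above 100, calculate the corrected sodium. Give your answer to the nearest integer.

135 mEq/L

Corrected Na = measured Na + 1.6 · (glucose − 100)/100
= 131 + 1.6 · (323 − 100)/100
= 131 + 3.6
= 134.6 mEq/L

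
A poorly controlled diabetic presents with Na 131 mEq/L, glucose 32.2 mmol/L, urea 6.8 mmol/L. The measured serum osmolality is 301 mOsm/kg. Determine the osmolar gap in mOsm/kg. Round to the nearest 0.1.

0.0 mOsm/kg

Calculated osmolality = 2·Na + glucose + urea
= 2·131 + 32.2 + 6.8
= 262 + 32.20 + 6.80
= 301 mOsm/kg ≈ 301.0 mOsm/kg
Osmolar gap = measured − calculated = 301 − 301.0 = 0.0 mOsm/kg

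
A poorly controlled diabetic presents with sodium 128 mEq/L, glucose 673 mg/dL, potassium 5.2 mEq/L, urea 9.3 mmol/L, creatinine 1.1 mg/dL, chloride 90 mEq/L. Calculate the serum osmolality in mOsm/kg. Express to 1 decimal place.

Calculated osmolality = 2·Na + glucose/18 + urea
= 2·128 + 673/18 + 9.3
= 256 + 37.39 + 9.30
= 302.69 mOsm/kg

302.7 mOsm/kg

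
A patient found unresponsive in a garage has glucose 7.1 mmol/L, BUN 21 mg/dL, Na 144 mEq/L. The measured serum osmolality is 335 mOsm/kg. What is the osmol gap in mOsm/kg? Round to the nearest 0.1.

32.4 mOsm/kg

Calculated osmolality = 2·Na + glucose + BUN/2.8
= 2·144 + 7.1 + 21/2.8
= 288 + 7.10 + 7.50
= 302.6 mOsm/kg ≈ 302.6 mOsm/kg
Osmolar gap = measured − calculated = 335 − 302.6 = 32.4 mOsm/kg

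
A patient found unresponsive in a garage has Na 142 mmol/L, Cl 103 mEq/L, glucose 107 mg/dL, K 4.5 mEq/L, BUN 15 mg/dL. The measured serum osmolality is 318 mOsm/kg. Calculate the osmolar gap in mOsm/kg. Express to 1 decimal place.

22.7 mOsm/kg

Calculated osmolality = 2·Na + glucose/18 + BUN/2.8
= 2·142 + 107/18 + 15/2.8
= 284 + 5.94 + 5.36
= 295.3 mOsm/kg ≈ 295.3 mOsm/kg
Osmolar gap = measured − calculated = 318 − 295.3 = 22.7 mOsm/kg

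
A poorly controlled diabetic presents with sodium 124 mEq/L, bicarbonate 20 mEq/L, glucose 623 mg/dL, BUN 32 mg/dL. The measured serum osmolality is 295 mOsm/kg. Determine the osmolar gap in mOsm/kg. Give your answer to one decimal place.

1.0 mOsm/kg

Calculated osmolality = 2·Na + glucose/18 + BUN/2.8
= 2·124 + 623/18 + 32/2.8
= 248 + 34.61 + 11.43
= 294.04 mOsm/kg ≈ 294.0 mOsm/kg
Osmolar gap = measured − calculated = 295 − 294.0 = 1.0 mOsm/kg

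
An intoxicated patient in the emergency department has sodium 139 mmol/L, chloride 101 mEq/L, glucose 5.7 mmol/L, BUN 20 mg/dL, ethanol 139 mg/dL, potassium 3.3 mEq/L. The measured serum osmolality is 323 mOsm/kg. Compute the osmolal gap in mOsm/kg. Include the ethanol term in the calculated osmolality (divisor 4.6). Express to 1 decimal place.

1.9 mOsm/kg

Calculated osmolality = 2·Na + glucose + BUN/2.8 + ethanol/4.6
= 2·139 + 5.7 + 20/2.8 + 139/4.6
= 278 + 5.70 + 7.14 + 30.22
= 321.06 mOsm/kg ≈ 321.1 mOsm/kg
Osmolar gap = measured − calculated = 323 − 321.1 = 1.9 mOsm/kg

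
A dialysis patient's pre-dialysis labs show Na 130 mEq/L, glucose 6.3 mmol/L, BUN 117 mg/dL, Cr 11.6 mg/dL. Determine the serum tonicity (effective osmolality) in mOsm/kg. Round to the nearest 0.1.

Effective osmolality excludes urea (freely permeant across cell membranes):
2·Na + glucose
= 2·130 + 6.3
= 260 + 6.3
= 266.3 mOsm/kg

266.3 mOsm/kg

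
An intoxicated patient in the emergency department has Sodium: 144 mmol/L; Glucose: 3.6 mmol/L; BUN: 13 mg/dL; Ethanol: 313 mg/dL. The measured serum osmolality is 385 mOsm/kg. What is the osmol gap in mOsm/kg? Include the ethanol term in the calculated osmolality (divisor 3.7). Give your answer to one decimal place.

Calculated osmolality = 2·Na + glucose + BUN/2.8 + ethanol/3.7
= 2·144 + 3.6 + 13/2.8 + 313/3.7
= 288 + 3.60 + 4.64 + 84.59
= 380.83 mOsm/kg ≈ 380.8 mOsm/kg
Osmolar gap = measured − calculated = 385 − 380.8 = 4.2 mOsm/kg

4.2 mOsm/kg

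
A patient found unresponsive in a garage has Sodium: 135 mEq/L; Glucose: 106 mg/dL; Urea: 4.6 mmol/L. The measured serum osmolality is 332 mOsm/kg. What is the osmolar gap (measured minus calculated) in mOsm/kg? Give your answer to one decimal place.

Calculated osmolality = 2·Na + glucose/18 + urea
= 2·135 + 106/18 + 4.6
= 270 + 5.89 + 4.60
= 280.49 mOsm/kg ≈ 280.5 mOsm/kg
Osmolar gap = measured − calculated = 332 − 280.5 = 51.5 mOsm/kg

51.5 mOsm/kg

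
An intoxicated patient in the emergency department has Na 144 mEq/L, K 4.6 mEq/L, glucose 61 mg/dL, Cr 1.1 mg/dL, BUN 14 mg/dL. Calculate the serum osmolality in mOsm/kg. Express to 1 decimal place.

296.4 mOsm/kg

Calculated osmolality = 2·Na + glucose/18 + BUN/2.8
= 2·144 + 61/18 + 14/2.8
= 288 + 3.39 + 5
= 296.39 mOsm/kg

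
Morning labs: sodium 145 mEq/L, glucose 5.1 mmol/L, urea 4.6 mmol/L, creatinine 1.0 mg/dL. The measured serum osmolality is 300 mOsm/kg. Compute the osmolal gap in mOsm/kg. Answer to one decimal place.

Calculated osmolality = 2·Na + glucose + urea
= 2·145 + 5.1 + 4.6
= 290 + 5.10 + 4.60
= 299.7 mOsm/kg ≈ 299.7 mOsm/kg
Osmolar gap = measured − calculated = 300 − 299.7 = 0.3 mOsm/kg

0.3 mOsm/kg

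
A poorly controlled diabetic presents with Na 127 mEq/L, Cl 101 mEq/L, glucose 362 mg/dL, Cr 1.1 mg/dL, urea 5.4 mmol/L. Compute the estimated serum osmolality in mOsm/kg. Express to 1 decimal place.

Calculated osmolality = 2·Na + glucose/18 + urea
= 2·127 + 362/18 + 5.4
= 254 + 20.11 + 5.40
= 279.51 mOsm/kg

279.5 mOsm/kg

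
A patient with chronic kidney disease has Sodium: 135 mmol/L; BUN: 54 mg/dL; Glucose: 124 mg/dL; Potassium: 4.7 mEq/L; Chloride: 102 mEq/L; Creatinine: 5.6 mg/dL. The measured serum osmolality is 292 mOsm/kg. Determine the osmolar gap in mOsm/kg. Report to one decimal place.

Calculated osmolality = 2·Na + glucose/18 + BUN/2.8
= 2·135 + 124/18 + 54/2.8
= 270 + 6.89 + 19.29
= 296.18 mOsm/kg ≈ 296.2 mOsm/kg
Osmolar gap = measured − calculated = 292 − 296.2 = -4.2 mOsm/kg

-4.2 mOsm/kg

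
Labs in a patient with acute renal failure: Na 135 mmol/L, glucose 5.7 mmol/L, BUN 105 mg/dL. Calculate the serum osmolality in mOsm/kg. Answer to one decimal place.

Calculated osmolality = 2·Na + glucose + BUN/2.8
= 2·135 + 5.7 + 105/2.8
= 270 + 5.70 + 37.50
= 313.2 mOsm/kg

313.2 mOsm/kg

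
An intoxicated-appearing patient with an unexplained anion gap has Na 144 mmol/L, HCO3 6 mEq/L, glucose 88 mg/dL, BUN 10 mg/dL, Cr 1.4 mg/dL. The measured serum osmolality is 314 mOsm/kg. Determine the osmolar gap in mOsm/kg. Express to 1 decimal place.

Calculated osmolality = 2·Na + glucose/18 + BUN/2.8
= 2·144 + 88/18 + 10/2.8
= 288 + 4.89 + 3.57
= 296.46 mOsm/kg ≈ 296.5 mOsm/kg
Osmolar gap = measured − calculated = 314 − 296.5 = 17.5 mOsm/kg

17.5 mOsm/kg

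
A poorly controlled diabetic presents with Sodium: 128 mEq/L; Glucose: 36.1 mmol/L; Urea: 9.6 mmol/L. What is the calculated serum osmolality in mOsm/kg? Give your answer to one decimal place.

301.7 mOsm/kg

Calculated osmolality = 2·Na + glucose + urea
= 2·128 + 36.1 + 9.6
= 256 + 36.10 + 9.60
= 301.7 mOsm/kg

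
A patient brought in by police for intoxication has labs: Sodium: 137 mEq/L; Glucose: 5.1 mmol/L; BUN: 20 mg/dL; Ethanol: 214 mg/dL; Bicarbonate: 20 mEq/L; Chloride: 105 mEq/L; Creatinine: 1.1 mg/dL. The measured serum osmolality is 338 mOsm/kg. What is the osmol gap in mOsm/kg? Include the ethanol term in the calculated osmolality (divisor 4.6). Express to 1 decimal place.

Calculated osmolality = 2·Na + glucose + BUN/2.8 + ethanol/4.6
= 2·137 + 5.1 + 20/2.8 + 214/4.6
= 274 + 5.10 + 7.14 + 46.52
= 332.76 mOsm/kg ≈ 332.8 mOsm/kg
Osmolar gap = measured − calculated = 338 − 332.8 = 5.2 mOsm/kg

5.2 mOsm/kg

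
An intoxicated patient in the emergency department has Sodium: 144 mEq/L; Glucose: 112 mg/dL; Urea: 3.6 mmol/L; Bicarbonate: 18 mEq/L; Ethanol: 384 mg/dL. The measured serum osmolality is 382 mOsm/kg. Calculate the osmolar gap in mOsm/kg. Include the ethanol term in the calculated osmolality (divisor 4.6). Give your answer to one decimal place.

0.7 mOsm/kg

Calculated osmolality = 2·Na + glucose/18 + urea + ethanol/4.6
= 2·144 + 112/18 + 3.6 + 384/4.6
= 288 + 6.22 + 3.60 + 83.48
= 381.3 mOsm/kg ≈ 381.3 mOsm/kg
Osmolar gap = measured − calculated = 382 − 381.3 = 0.7 mOsm/kg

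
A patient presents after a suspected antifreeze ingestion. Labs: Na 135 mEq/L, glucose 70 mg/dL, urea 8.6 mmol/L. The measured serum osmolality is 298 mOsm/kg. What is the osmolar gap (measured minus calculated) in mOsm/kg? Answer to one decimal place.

15.5 mOsm/kg

Calculated osmolality = 2·Na + glucose/18 + urea
= 2·135 + 70/18 + 8.6
= 270 + 3.89 + 8.60
= 282.49 mOsm/kg ≈ 282.5 mOsm/kg
Osmolar gap = measured − calculated = 298 − 282.5 = 15.5 mOsm/kg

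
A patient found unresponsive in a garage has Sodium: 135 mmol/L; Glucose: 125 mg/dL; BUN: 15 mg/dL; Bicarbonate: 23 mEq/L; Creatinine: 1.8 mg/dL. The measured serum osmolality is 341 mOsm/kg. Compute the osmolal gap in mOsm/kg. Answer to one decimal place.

58.7 mOsm/kg

Calculated osmolality = 2·Na + glucose/18 + BUN/2.8
= 2·135 + 125/18 + 15/2.8
= 270 + 6.94 + 5.36
= 282.3 mOsm/kg ≈ 282.3 mOsm/kg
Osmolar gap = measured − calculated = 341 − 282.3 = 58.7 mOsm/kg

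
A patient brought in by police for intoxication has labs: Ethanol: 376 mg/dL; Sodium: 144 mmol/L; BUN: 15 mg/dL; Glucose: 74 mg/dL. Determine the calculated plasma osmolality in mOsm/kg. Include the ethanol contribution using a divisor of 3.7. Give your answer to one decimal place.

Calculated osmolality = 2·Na + glucose/18 + BUN/2.8 + ethanol/3.7
= 2·144 + 74/18 + 15/2.8 + 376/3.7
= 288 + 4.11 + 5.36 + 101.62
= 399.09 mOsm/kg

399.1 mOsm/kg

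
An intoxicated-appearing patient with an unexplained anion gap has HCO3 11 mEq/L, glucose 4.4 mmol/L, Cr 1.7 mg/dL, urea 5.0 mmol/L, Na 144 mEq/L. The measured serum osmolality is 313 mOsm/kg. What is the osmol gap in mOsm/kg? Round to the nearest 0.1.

15.6 mOsm/kg

Calculated osmolality = 2·Na + glucose + urea
= 2·144 + 4.4 + 5
= 288 + 4.40 + 5
= 297.4 mOsm/kg ≈ 297.4 mOsm/kg
Osmolar gap = measured − calculated = 313 − 297.4 = 15.6 mOsm/kg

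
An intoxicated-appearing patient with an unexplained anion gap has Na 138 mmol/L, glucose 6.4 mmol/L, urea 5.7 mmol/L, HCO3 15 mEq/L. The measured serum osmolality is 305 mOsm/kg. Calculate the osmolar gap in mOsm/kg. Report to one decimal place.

Calculated osmolality = 2·Na + glucose + urea
= 2·138 + 6.4 + 5.7
= 276 + 6.40 + 5.70
= 288.1 mOsm/kg ≈ 288.1 mOsm/kg
Osmolar gap = measured − calculated = 305 − 288.1 = 16.9 mOsm/kg

16.9 mOsm/kg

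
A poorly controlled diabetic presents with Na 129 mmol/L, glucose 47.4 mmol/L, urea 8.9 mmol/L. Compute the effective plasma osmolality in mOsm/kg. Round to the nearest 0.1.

Effective osmolality excludes urea (freely permeant across cell membranes):
2·Na + glucose
= 2·129 + 47.4
= 258 + 47.4
= 305.4 mOsm/kg

305.4 mOsm/kg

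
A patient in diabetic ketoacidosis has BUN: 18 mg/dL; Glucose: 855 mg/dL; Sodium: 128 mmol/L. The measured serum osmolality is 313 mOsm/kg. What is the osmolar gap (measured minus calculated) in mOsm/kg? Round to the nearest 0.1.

Calculated osmolality = 2·Na + glucose/18 + BUN/2.8
= 2·128 + 855/18 + 18/2.8
= 256 + 47.50 + 6.43
= 309.93 mOsm/kg ≈ 309.9 mOsm/kg
Osmolar gap = measured − calculated = 313 − 309.9 = 3.1 mOsm/kg

3.1 mOsm/kg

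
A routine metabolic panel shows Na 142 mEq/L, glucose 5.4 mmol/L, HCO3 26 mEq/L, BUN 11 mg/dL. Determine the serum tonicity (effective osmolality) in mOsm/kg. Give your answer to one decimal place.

Effective osmolality excludes urea (freely permeant across cell membranes):
2·Na + glucose
= 2·142 + 5.4
= 284 + 5.4
= 289.4 mOsm/kg

289.4 mOsm/kg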